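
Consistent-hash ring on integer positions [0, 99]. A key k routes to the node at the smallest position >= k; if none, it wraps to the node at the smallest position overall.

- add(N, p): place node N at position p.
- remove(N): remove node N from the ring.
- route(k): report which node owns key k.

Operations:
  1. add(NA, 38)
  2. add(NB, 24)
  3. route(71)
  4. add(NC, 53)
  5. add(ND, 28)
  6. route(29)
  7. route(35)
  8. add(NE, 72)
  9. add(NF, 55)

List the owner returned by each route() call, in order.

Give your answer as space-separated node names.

Op 1: add NA@38 -> ring=[38:NA]
Op 2: add NB@24 -> ring=[24:NB,38:NA]
Op 3: route key 71: none >= 71, wrap to smallest pos 24 -> NB
Op 4: add NC@53 -> ring=[24:NB,38:NA,53:NC]
Op 5: add ND@28 -> ring=[24:NB,28:ND,38:NA,53:NC]
Op 6: route key 29: smallest pos >= 29 is 38 -> NA
Op 7: route key 35: smallest pos >= 35 is 38 -> NA
Op 8: add NE@72 -> ring=[24:NB,28:ND,38:NA,53:NC,72:NE]
Op 9: add NF@55 -> ring=[24:NB,28:ND,38:NA,53:NC,55:NF,72:NE]

Answer: NB NA NA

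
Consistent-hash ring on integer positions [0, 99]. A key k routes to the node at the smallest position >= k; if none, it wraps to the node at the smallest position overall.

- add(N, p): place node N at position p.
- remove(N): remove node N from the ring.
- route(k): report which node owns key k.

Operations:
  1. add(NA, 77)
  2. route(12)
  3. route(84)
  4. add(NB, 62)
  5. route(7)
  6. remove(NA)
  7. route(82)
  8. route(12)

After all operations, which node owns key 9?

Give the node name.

Answer: NB

Derivation:
Op 1: add NA@77 -> ring=[77:NA]
Op 2: route key 12: smallest pos >= 12 is 77 -> NA
Op 3: route key 84: none >= 84, wrap to smallest pos 77 -> NA
Op 4: add NB@62 -> ring=[62:NB,77:NA]
Op 5: route key 7: smallest pos >= 7 is 62 -> NB
Op 6: remove NA -> ring=[62:NB]
Op 7: route key 82: none >= 82, wrap to smallest pos 62 -> NB
Op 8: route key 12: smallest pos >= 12 is 62 -> NB
Final route key 9: smallest pos >= 9 is 62 -> NB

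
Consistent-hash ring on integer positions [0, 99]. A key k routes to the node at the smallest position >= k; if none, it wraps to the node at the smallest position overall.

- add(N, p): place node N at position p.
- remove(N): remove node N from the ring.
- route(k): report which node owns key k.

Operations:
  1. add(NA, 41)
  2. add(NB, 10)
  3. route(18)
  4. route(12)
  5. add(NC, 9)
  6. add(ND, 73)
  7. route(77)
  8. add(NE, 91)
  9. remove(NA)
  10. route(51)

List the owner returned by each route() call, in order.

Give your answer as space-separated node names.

Op 1: add NA@41 -> ring=[41:NA]
Op 2: add NB@10 -> ring=[10:NB,41:NA]
Op 3: route key 18: smallest pos >= 18 is 41 -> NA
Op 4: route key 12: smallest pos >= 12 is 41 -> NA
Op 5: add NC@9 -> ring=[9:NC,10:NB,41:NA]
Op 6: add ND@73 -> ring=[9:NC,10:NB,41:NA,73:ND]
Op 7: route key 77: none >= 77, wrap to smallest pos 9 -> NC
Op 8: add NE@91 -> ring=[9:NC,10:NB,41:NA,73:ND,91:NE]
Op 9: remove NA -> ring=[9:NC,10:NB,73:ND,91:NE]
Op 10: route key 51: smallest pos >= 51 is 73 -> ND

Answer: NA NA NC ND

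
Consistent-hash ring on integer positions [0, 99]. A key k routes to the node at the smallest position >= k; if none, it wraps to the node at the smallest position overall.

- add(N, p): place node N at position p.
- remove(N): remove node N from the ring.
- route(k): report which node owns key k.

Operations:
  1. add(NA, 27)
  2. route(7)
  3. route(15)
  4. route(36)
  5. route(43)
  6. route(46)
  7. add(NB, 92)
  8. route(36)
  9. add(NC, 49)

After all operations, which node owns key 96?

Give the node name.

Answer: NA

Derivation:
Op 1: add NA@27 -> ring=[27:NA]
Op 2: route key 7: smallest pos >= 7 is 27 -> NA
Op 3: route key 15: smallest pos >= 15 is 27 -> NA
Op 4: route key 36: none >= 36, wrap to smallest pos 27 -> NA
Op 5: route key 43: none >= 43, wrap to smallest pos 27 -> NA
Op 6: route key 46: none >= 46, wrap to smallest pos 27 -> NA
Op 7: add NB@92 -> ring=[27:NA,92:NB]
Op 8: route key 36: smallest pos >= 36 is 92 -> NB
Op 9: add NC@49 -> ring=[27:NA,49:NC,92:NB]
Final route key 96: none >= 96, wrap to smallest pos 27 -> NA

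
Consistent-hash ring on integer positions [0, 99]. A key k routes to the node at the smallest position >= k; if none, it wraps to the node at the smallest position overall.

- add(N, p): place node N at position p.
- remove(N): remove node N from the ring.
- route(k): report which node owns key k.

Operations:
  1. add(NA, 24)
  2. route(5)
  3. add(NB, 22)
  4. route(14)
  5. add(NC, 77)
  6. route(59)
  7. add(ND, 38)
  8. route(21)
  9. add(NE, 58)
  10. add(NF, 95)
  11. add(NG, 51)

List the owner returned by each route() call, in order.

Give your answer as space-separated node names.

Answer: NA NB NC NB

Derivation:
Op 1: add NA@24 -> ring=[24:NA]
Op 2: route key 5: smallest pos >= 5 is 24 -> NA
Op 3: add NB@22 -> ring=[22:NB,24:NA]
Op 4: route key 14: smallest pos >= 14 is 22 -> NB
Op 5: add NC@77 -> ring=[22:NB,24:NA,77:NC]
Op 6: route key 59: smallest pos >= 59 is 77 -> NC
Op 7: add ND@38 -> ring=[22:NB,24:NA,38:ND,77:NC]
Op 8: route key 21: smallest pos >= 21 is 22 -> NB
Op 9: add NE@58 -> ring=[22:NB,24:NA,38:ND,58:NE,77:NC]
Op 10: add NF@95 -> ring=[22:NB,24:NA,38:ND,58:NE,77:NC,95:NF]
Op 11: add NG@51 -> ring=[22:NB,24:NA,38:ND,51:NG,58:NE,77:NC,95:NF]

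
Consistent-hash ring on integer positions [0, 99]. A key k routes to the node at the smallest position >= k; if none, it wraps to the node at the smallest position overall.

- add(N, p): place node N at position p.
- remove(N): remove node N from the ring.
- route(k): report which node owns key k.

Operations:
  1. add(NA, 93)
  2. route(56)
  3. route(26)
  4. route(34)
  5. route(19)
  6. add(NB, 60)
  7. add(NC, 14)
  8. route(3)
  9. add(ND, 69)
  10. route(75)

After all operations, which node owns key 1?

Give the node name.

Answer: NC

Derivation:
Op 1: add NA@93 -> ring=[93:NA]
Op 2: route key 56: smallest pos >= 56 is 93 -> NA
Op 3: route key 26: smallest pos >= 26 is 93 -> NA
Op 4: route key 34: smallest pos >= 34 is 93 -> NA
Op 5: route key 19: smallest pos >= 19 is 93 -> NA
Op 6: add NB@60 -> ring=[60:NB,93:NA]
Op 7: add NC@14 -> ring=[14:NC,60:NB,93:NA]
Op 8: route key 3: smallest pos >= 3 is 14 -> NC
Op 9: add ND@69 -> ring=[14:NC,60:NB,69:ND,93:NA]
Op 10: route key 75: smallest pos >= 75 is 93 -> NA
Final route key 1: smallest pos >= 1 is 14 -> NC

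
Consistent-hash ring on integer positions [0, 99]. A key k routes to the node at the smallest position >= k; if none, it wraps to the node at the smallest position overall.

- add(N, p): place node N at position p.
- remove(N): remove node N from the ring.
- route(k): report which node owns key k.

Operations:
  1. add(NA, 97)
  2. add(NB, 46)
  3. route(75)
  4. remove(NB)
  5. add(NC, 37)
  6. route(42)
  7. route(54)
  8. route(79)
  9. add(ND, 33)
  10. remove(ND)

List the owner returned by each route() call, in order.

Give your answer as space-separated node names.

Answer: NA NA NA NA

Derivation:
Op 1: add NA@97 -> ring=[97:NA]
Op 2: add NB@46 -> ring=[46:NB,97:NA]
Op 3: route key 75: smallest pos >= 75 is 97 -> NA
Op 4: remove NB -> ring=[97:NA]
Op 5: add NC@37 -> ring=[37:NC,97:NA]
Op 6: route key 42: smallest pos >= 42 is 97 -> NA
Op 7: route key 54: smallest pos >= 54 is 97 -> NA
Op 8: route key 79: smallest pos >= 79 is 97 -> NA
Op 9: add ND@33 -> ring=[33:ND,37:NC,97:NA]
Op 10: remove ND -> ring=[37:NC,97:NA]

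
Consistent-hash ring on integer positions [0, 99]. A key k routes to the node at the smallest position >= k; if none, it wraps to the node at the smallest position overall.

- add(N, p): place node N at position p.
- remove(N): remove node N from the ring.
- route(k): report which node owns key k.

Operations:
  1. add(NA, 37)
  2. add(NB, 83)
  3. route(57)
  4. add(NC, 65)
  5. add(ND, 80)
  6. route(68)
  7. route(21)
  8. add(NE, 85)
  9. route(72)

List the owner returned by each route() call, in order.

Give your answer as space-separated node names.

Answer: NB ND NA ND

Derivation:
Op 1: add NA@37 -> ring=[37:NA]
Op 2: add NB@83 -> ring=[37:NA,83:NB]
Op 3: route key 57: smallest pos >= 57 is 83 -> NB
Op 4: add NC@65 -> ring=[37:NA,65:NC,83:NB]
Op 5: add ND@80 -> ring=[37:NA,65:NC,80:ND,83:NB]
Op 6: route key 68: smallest pos >= 68 is 80 -> ND
Op 7: route key 21: smallest pos >= 21 is 37 -> NA
Op 8: add NE@85 -> ring=[37:NA,65:NC,80:ND,83:NB,85:NE]
Op 9: route key 72: smallest pos >= 72 is 80 -> ND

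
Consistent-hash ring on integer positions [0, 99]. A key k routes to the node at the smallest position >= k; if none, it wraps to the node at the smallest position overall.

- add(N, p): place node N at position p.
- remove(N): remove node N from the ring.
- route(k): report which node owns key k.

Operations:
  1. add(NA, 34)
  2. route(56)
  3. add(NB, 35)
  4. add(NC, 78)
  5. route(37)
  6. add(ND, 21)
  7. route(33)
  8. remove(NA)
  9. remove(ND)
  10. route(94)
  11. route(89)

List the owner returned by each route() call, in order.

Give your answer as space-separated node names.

Op 1: add NA@34 -> ring=[34:NA]
Op 2: route key 56: none >= 56, wrap to smallest pos 34 -> NA
Op 3: add NB@35 -> ring=[34:NA,35:NB]
Op 4: add NC@78 -> ring=[34:NA,35:NB,78:NC]
Op 5: route key 37: smallest pos >= 37 is 78 -> NC
Op 6: add ND@21 -> ring=[21:ND,34:NA,35:NB,78:NC]
Op 7: route key 33: smallest pos >= 33 is 34 -> NA
Op 8: remove NA -> ring=[21:ND,35:NB,78:NC]
Op 9: remove ND -> ring=[35:NB,78:NC]
Op 10: route key 94: none >= 94, wrap to smallest pos 35 -> NB
Op 11: route key 89: none >= 89, wrap to smallest pos 35 -> NB

Answer: NA NC NA NB NB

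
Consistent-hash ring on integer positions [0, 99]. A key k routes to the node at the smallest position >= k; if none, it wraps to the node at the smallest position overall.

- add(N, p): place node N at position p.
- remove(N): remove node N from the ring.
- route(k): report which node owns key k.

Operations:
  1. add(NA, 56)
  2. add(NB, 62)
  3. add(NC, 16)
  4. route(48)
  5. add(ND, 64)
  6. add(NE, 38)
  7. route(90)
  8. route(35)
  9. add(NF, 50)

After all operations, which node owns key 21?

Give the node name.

Op 1: add NA@56 -> ring=[56:NA]
Op 2: add NB@62 -> ring=[56:NA,62:NB]
Op 3: add NC@16 -> ring=[16:NC,56:NA,62:NB]
Op 4: route key 48: smallest pos >= 48 is 56 -> NA
Op 5: add ND@64 -> ring=[16:NC,56:NA,62:NB,64:ND]
Op 6: add NE@38 -> ring=[16:NC,38:NE,56:NA,62:NB,64:ND]
Op 7: route key 90: none >= 90, wrap to smallest pos 16 -> NC
Op 8: route key 35: smallest pos >= 35 is 38 -> NE
Op 9: add NF@50 -> ring=[16:NC,38:NE,50:NF,56:NA,62:NB,64:ND]
Final route key 21: smallest pos >= 21 is 38 -> NE

Answer: NE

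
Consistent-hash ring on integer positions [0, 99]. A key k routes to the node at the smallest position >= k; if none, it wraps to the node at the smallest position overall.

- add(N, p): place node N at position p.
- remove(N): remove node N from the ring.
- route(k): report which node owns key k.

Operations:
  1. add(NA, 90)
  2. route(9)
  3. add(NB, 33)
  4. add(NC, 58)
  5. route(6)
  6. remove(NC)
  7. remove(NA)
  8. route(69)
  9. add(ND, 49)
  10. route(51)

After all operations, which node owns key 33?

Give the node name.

Answer: NB

Derivation:
Op 1: add NA@90 -> ring=[90:NA]
Op 2: route key 9: smallest pos >= 9 is 90 -> NA
Op 3: add NB@33 -> ring=[33:NB,90:NA]
Op 4: add NC@58 -> ring=[33:NB,58:NC,90:NA]
Op 5: route key 6: smallest pos >= 6 is 33 -> NB
Op 6: remove NC -> ring=[33:NB,90:NA]
Op 7: remove NA -> ring=[33:NB]
Op 8: route key 69: none >= 69, wrap to smallest pos 33 -> NB
Op 9: add ND@49 -> ring=[33:NB,49:ND]
Op 10: route key 51: none >= 51, wrap to smallest pos 33 -> NB
Final route key 33: smallest pos >= 33 is 33 -> NB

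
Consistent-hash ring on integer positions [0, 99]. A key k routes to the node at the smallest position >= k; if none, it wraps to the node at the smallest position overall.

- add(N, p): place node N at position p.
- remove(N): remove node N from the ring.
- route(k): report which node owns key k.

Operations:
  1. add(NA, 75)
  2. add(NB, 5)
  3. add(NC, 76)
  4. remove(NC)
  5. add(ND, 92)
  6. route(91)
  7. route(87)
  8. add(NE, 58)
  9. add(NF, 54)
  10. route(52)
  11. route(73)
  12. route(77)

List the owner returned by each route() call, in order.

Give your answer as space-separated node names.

Op 1: add NA@75 -> ring=[75:NA]
Op 2: add NB@5 -> ring=[5:NB,75:NA]
Op 3: add NC@76 -> ring=[5:NB,75:NA,76:NC]
Op 4: remove NC -> ring=[5:NB,75:NA]
Op 5: add ND@92 -> ring=[5:NB,75:NA,92:ND]
Op 6: route key 91: smallest pos >= 91 is 92 -> ND
Op 7: route key 87: smallest pos >= 87 is 92 -> ND
Op 8: add NE@58 -> ring=[5:NB,58:NE,75:NA,92:ND]
Op 9: add NF@54 -> ring=[5:NB,54:NF,58:NE,75:NA,92:ND]
Op 10: route key 52: smallest pos >= 52 is 54 -> NF
Op 11: route key 73: smallest pos >= 73 is 75 -> NA
Op 12: route key 77: smallest pos >= 77 is 92 -> ND

Answer: ND ND NF NA ND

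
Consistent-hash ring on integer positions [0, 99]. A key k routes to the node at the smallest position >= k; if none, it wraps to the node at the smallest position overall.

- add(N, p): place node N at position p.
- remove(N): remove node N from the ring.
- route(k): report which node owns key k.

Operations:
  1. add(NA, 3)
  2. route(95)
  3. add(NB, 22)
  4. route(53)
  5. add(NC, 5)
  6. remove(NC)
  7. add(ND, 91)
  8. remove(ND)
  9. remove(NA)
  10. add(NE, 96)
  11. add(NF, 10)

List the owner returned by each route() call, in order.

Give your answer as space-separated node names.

Op 1: add NA@3 -> ring=[3:NA]
Op 2: route key 95: none >= 95, wrap to smallest pos 3 -> NA
Op 3: add NB@22 -> ring=[3:NA,22:NB]
Op 4: route key 53: none >= 53, wrap to smallest pos 3 -> NA
Op 5: add NC@5 -> ring=[3:NA,5:NC,22:NB]
Op 6: remove NC -> ring=[3:NA,22:NB]
Op 7: add ND@91 -> ring=[3:NA,22:NB,91:ND]
Op 8: remove ND -> ring=[3:NA,22:NB]
Op 9: remove NA -> ring=[22:NB]
Op 10: add NE@96 -> ring=[22:NB,96:NE]
Op 11: add NF@10 -> ring=[10:NF,22:NB,96:NE]

Answer: NA NA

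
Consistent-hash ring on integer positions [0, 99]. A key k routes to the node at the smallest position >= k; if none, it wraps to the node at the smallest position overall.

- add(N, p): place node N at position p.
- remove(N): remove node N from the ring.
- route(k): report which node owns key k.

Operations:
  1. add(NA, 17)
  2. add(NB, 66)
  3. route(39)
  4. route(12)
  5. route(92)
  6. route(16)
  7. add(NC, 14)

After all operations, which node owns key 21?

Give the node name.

Answer: NB

Derivation:
Op 1: add NA@17 -> ring=[17:NA]
Op 2: add NB@66 -> ring=[17:NA,66:NB]
Op 3: route key 39: smallest pos >= 39 is 66 -> NB
Op 4: route key 12: smallest pos >= 12 is 17 -> NA
Op 5: route key 92: none >= 92, wrap to smallest pos 17 -> NA
Op 6: route key 16: smallest pos >= 16 is 17 -> NA
Op 7: add NC@14 -> ring=[14:NC,17:NA,66:NB]
Final route key 21: smallest pos >= 21 is 66 -> NB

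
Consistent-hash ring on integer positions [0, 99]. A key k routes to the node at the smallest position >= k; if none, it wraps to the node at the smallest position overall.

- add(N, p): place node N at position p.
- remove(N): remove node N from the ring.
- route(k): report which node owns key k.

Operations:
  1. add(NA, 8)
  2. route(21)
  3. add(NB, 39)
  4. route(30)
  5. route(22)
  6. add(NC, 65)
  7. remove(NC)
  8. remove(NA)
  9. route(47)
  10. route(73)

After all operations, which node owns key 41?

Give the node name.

Op 1: add NA@8 -> ring=[8:NA]
Op 2: route key 21: none >= 21, wrap to smallest pos 8 -> NA
Op 3: add NB@39 -> ring=[8:NA,39:NB]
Op 4: route key 30: smallest pos >= 30 is 39 -> NB
Op 5: route key 22: smallest pos >= 22 is 39 -> NB
Op 6: add NC@65 -> ring=[8:NA,39:NB,65:NC]
Op 7: remove NC -> ring=[8:NA,39:NB]
Op 8: remove NA -> ring=[39:NB]
Op 9: route key 47: none >= 47, wrap to smallest pos 39 -> NB
Op 10: route key 73: none >= 73, wrap to smallest pos 39 -> NB
Final route key 41: none >= 41, wrap to smallest pos 39 -> NB

Answer: NB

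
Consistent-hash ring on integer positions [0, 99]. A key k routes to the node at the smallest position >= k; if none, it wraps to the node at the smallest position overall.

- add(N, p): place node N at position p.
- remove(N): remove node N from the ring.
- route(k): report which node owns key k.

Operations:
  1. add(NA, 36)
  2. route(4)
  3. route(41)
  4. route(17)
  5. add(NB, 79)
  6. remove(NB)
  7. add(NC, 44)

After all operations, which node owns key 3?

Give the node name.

Op 1: add NA@36 -> ring=[36:NA]
Op 2: route key 4: smallest pos >= 4 is 36 -> NA
Op 3: route key 41: none >= 41, wrap to smallest pos 36 -> NA
Op 4: route key 17: smallest pos >= 17 is 36 -> NA
Op 5: add NB@79 -> ring=[36:NA,79:NB]
Op 6: remove NB -> ring=[36:NA]
Op 7: add NC@44 -> ring=[36:NA,44:NC]
Final route key 3: smallest pos >= 3 is 36 -> NA

Answer: NA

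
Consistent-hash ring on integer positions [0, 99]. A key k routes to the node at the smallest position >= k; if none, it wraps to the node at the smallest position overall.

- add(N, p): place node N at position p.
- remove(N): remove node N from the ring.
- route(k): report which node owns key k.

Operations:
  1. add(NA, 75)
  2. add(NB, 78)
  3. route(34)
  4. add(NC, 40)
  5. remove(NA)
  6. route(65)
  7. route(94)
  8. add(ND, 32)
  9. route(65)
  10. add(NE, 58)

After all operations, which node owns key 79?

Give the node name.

Answer: ND

Derivation:
Op 1: add NA@75 -> ring=[75:NA]
Op 2: add NB@78 -> ring=[75:NA,78:NB]
Op 3: route key 34: smallest pos >= 34 is 75 -> NA
Op 4: add NC@40 -> ring=[40:NC,75:NA,78:NB]
Op 5: remove NA -> ring=[40:NC,78:NB]
Op 6: route key 65: smallest pos >= 65 is 78 -> NB
Op 7: route key 94: none >= 94, wrap to smallest pos 40 -> NC
Op 8: add ND@32 -> ring=[32:ND,40:NC,78:NB]
Op 9: route key 65: smallest pos >= 65 is 78 -> NB
Op 10: add NE@58 -> ring=[32:ND,40:NC,58:NE,78:NB]
Final route key 79: none >= 79, wrap to smallest pos 32 -> ND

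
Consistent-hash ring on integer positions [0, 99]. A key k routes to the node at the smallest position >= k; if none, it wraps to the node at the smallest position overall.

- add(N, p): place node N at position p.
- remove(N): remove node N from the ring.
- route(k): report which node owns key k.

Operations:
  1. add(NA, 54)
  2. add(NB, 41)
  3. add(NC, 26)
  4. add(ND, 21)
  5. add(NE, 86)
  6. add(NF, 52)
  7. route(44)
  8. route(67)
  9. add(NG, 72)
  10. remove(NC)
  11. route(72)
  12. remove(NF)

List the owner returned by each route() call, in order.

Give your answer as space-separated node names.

Op 1: add NA@54 -> ring=[54:NA]
Op 2: add NB@41 -> ring=[41:NB,54:NA]
Op 3: add NC@26 -> ring=[26:NC,41:NB,54:NA]
Op 4: add ND@21 -> ring=[21:ND,26:NC,41:NB,54:NA]
Op 5: add NE@86 -> ring=[21:ND,26:NC,41:NB,54:NA,86:NE]
Op 6: add NF@52 -> ring=[21:ND,26:NC,41:NB,52:NF,54:NA,86:NE]
Op 7: route key 44: smallest pos >= 44 is 52 -> NF
Op 8: route key 67: smallest pos >= 67 is 86 -> NE
Op 9: add NG@72 -> ring=[21:ND,26:NC,41:NB,52:NF,54:NA,72:NG,86:NE]
Op 10: remove NC -> ring=[21:ND,41:NB,52:NF,54:NA,72:NG,86:NE]
Op 11: route key 72: smallest pos >= 72 is 72 -> NG
Op 12: remove NF -> ring=[21:ND,41:NB,54:NA,72:NG,86:NE]

Answer: NF NE NG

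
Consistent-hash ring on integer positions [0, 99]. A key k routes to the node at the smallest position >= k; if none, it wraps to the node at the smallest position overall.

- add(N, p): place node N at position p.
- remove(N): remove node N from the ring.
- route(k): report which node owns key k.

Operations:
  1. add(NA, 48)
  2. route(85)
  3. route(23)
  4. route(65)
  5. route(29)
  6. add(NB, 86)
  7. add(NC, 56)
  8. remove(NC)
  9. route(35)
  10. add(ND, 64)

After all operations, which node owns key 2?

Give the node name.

Answer: NA

Derivation:
Op 1: add NA@48 -> ring=[48:NA]
Op 2: route key 85: none >= 85, wrap to smallest pos 48 -> NA
Op 3: route key 23: smallest pos >= 23 is 48 -> NA
Op 4: route key 65: none >= 65, wrap to smallest pos 48 -> NA
Op 5: route key 29: smallest pos >= 29 is 48 -> NA
Op 6: add NB@86 -> ring=[48:NA,86:NB]
Op 7: add NC@56 -> ring=[48:NA,56:NC,86:NB]
Op 8: remove NC -> ring=[48:NA,86:NB]
Op 9: route key 35: smallest pos >= 35 is 48 -> NA
Op 10: add ND@64 -> ring=[48:NA,64:ND,86:NB]
Final route key 2: smallest pos >= 2 is 48 -> NA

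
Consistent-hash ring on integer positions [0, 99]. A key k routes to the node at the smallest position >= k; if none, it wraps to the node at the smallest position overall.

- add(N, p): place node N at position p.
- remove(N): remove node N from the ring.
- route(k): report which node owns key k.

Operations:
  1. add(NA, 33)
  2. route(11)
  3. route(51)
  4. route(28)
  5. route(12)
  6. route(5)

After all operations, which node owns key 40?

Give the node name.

Op 1: add NA@33 -> ring=[33:NA]
Op 2: route key 11: smallest pos >= 11 is 33 -> NA
Op 3: route key 51: none >= 51, wrap to smallest pos 33 -> NA
Op 4: route key 28: smallest pos >= 28 is 33 -> NA
Op 5: route key 12: smallest pos >= 12 is 33 -> NA
Op 6: route key 5: smallest pos >= 5 is 33 -> NA
Final route key 40: none >= 40, wrap to smallest pos 33 -> NA

Answer: NA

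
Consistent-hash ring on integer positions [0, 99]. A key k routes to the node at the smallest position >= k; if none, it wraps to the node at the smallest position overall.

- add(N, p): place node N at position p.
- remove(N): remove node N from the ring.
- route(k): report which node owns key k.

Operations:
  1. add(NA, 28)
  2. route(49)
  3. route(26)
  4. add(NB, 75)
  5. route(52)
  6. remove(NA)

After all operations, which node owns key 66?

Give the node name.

Op 1: add NA@28 -> ring=[28:NA]
Op 2: route key 49: none >= 49, wrap to smallest pos 28 -> NA
Op 3: route key 26: smallest pos >= 26 is 28 -> NA
Op 4: add NB@75 -> ring=[28:NA,75:NB]
Op 5: route key 52: smallest pos >= 52 is 75 -> NB
Op 6: remove NA -> ring=[75:NB]
Final route key 66: smallest pos >= 66 is 75 -> NB

Answer: NB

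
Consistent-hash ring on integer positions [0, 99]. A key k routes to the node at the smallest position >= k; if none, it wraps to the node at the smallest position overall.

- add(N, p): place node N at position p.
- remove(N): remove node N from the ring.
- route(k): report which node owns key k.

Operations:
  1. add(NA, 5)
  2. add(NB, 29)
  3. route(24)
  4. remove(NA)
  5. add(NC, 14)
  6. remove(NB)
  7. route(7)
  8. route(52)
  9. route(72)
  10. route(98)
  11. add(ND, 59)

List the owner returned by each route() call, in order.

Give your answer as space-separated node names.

Answer: NB NC NC NC NC

Derivation:
Op 1: add NA@5 -> ring=[5:NA]
Op 2: add NB@29 -> ring=[5:NA,29:NB]
Op 3: route key 24: smallest pos >= 24 is 29 -> NB
Op 4: remove NA -> ring=[29:NB]
Op 5: add NC@14 -> ring=[14:NC,29:NB]
Op 6: remove NB -> ring=[14:NC]
Op 7: route key 7: smallest pos >= 7 is 14 -> NC
Op 8: route key 52: none >= 52, wrap to smallest pos 14 -> NC
Op 9: route key 72: none >= 72, wrap to smallest pos 14 -> NC
Op 10: route key 98: none >= 98, wrap to smallest pos 14 -> NC
Op 11: add ND@59 -> ring=[14:NC,59:ND]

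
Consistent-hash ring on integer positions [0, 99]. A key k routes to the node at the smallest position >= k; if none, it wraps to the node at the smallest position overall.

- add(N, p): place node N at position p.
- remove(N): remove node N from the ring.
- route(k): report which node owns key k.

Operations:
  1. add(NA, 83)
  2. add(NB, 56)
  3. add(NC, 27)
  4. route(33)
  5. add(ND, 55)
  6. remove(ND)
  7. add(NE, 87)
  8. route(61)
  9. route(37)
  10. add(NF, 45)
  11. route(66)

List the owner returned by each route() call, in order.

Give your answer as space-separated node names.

Answer: NB NA NB NA

Derivation:
Op 1: add NA@83 -> ring=[83:NA]
Op 2: add NB@56 -> ring=[56:NB,83:NA]
Op 3: add NC@27 -> ring=[27:NC,56:NB,83:NA]
Op 4: route key 33: smallest pos >= 33 is 56 -> NB
Op 5: add ND@55 -> ring=[27:NC,55:ND,56:NB,83:NA]
Op 6: remove ND -> ring=[27:NC,56:NB,83:NA]
Op 7: add NE@87 -> ring=[27:NC,56:NB,83:NA,87:NE]
Op 8: route key 61: smallest pos >= 61 is 83 -> NA
Op 9: route key 37: smallest pos >= 37 is 56 -> NB
Op 10: add NF@45 -> ring=[27:NC,45:NF,56:NB,83:NA,87:NE]
Op 11: route key 66: smallest pos >= 66 is 83 -> NA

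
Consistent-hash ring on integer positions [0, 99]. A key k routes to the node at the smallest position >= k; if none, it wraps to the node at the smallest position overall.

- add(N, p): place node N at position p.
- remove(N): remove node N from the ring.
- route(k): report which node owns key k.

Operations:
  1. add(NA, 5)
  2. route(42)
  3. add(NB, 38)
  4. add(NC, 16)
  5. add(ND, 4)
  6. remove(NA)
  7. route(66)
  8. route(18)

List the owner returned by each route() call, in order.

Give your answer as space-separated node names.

Op 1: add NA@5 -> ring=[5:NA]
Op 2: route key 42: none >= 42, wrap to smallest pos 5 -> NA
Op 3: add NB@38 -> ring=[5:NA,38:NB]
Op 4: add NC@16 -> ring=[5:NA,16:NC,38:NB]
Op 5: add ND@4 -> ring=[4:ND,5:NA,16:NC,38:NB]
Op 6: remove NA -> ring=[4:ND,16:NC,38:NB]
Op 7: route key 66: none >= 66, wrap to smallest pos 4 -> ND
Op 8: route key 18: smallest pos >= 18 is 38 -> NB

Answer: NA ND NB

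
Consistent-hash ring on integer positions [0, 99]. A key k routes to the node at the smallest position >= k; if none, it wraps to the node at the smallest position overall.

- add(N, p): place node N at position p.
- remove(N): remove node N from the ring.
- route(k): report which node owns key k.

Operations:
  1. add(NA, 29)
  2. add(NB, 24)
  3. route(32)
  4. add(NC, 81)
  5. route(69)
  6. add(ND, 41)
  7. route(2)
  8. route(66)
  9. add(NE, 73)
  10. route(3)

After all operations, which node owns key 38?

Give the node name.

Answer: ND

Derivation:
Op 1: add NA@29 -> ring=[29:NA]
Op 2: add NB@24 -> ring=[24:NB,29:NA]
Op 3: route key 32: none >= 32, wrap to smallest pos 24 -> NB
Op 4: add NC@81 -> ring=[24:NB,29:NA,81:NC]
Op 5: route key 69: smallest pos >= 69 is 81 -> NC
Op 6: add ND@41 -> ring=[24:NB,29:NA,41:ND,81:NC]
Op 7: route key 2: smallest pos >= 2 is 24 -> NB
Op 8: route key 66: smallest pos >= 66 is 81 -> NC
Op 9: add NE@73 -> ring=[24:NB,29:NA,41:ND,73:NE,81:NC]
Op 10: route key 3: smallest pos >= 3 is 24 -> NB
Final route key 38: smallest pos >= 38 is 41 -> ND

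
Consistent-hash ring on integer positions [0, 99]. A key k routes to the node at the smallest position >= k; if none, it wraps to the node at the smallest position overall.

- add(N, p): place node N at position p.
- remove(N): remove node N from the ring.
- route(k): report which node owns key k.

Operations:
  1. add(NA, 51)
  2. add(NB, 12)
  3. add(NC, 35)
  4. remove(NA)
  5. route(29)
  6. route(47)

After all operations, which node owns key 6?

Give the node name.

Answer: NB

Derivation:
Op 1: add NA@51 -> ring=[51:NA]
Op 2: add NB@12 -> ring=[12:NB,51:NA]
Op 3: add NC@35 -> ring=[12:NB,35:NC,51:NA]
Op 4: remove NA -> ring=[12:NB,35:NC]
Op 5: route key 29: smallest pos >= 29 is 35 -> NC
Op 6: route key 47: none >= 47, wrap to smallest pos 12 -> NB
Final route key 6: smallest pos >= 6 is 12 -> NB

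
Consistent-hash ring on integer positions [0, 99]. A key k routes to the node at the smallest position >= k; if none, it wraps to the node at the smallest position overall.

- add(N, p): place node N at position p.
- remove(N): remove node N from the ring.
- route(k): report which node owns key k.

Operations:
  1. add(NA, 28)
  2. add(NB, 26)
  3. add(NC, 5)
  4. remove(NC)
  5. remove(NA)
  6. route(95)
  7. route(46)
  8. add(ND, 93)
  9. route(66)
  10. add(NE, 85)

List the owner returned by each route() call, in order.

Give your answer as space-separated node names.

Op 1: add NA@28 -> ring=[28:NA]
Op 2: add NB@26 -> ring=[26:NB,28:NA]
Op 3: add NC@5 -> ring=[5:NC,26:NB,28:NA]
Op 4: remove NC -> ring=[26:NB,28:NA]
Op 5: remove NA -> ring=[26:NB]
Op 6: route key 95: none >= 95, wrap to smallest pos 26 -> NB
Op 7: route key 46: none >= 46, wrap to smallest pos 26 -> NB
Op 8: add ND@93 -> ring=[26:NB,93:ND]
Op 9: route key 66: smallest pos >= 66 is 93 -> ND
Op 10: add NE@85 -> ring=[26:NB,85:NE,93:ND]

Answer: NB NB ND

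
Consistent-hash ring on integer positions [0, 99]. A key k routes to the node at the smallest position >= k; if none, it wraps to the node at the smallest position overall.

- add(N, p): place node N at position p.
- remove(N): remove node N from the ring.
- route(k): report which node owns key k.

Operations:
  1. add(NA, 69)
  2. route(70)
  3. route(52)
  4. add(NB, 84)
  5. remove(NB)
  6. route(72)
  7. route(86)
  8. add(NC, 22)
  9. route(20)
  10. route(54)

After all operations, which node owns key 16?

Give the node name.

Answer: NC

Derivation:
Op 1: add NA@69 -> ring=[69:NA]
Op 2: route key 70: none >= 70, wrap to smallest pos 69 -> NA
Op 3: route key 52: smallest pos >= 52 is 69 -> NA
Op 4: add NB@84 -> ring=[69:NA,84:NB]
Op 5: remove NB -> ring=[69:NA]
Op 6: route key 72: none >= 72, wrap to smallest pos 69 -> NA
Op 7: route key 86: none >= 86, wrap to smallest pos 69 -> NA
Op 8: add NC@22 -> ring=[22:NC,69:NA]
Op 9: route key 20: smallest pos >= 20 is 22 -> NC
Op 10: route key 54: smallest pos >= 54 is 69 -> NA
Final route key 16: smallest pos >= 16 is 22 -> NC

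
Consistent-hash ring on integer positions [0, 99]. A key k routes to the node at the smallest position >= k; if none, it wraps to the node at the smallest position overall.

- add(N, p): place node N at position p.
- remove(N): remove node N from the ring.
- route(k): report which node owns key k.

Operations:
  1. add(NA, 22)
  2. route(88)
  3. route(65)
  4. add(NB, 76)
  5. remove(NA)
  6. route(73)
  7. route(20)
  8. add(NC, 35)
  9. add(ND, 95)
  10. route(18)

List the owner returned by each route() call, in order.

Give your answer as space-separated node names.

Op 1: add NA@22 -> ring=[22:NA]
Op 2: route key 88: none >= 88, wrap to smallest pos 22 -> NA
Op 3: route key 65: none >= 65, wrap to smallest pos 22 -> NA
Op 4: add NB@76 -> ring=[22:NA,76:NB]
Op 5: remove NA -> ring=[76:NB]
Op 6: route key 73: smallest pos >= 73 is 76 -> NB
Op 7: route key 20: smallest pos >= 20 is 76 -> NB
Op 8: add NC@35 -> ring=[35:NC,76:NB]
Op 9: add ND@95 -> ring=[35:NC,76:NB,95:ND]
Op 10: route key 18: smallest pos >= 18 is 35 -> NC

Answer: NA NA NB NB NC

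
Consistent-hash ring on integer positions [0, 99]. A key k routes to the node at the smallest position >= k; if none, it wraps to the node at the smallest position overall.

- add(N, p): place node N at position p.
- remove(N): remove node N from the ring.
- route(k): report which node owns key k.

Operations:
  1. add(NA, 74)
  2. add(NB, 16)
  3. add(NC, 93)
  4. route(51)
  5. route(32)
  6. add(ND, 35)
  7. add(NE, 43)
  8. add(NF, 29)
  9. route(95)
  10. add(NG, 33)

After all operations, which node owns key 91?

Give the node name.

Op 1: add NA@74 -> ring=[74:NA]
Op 2: add NB@16 -> ring=[16:NB,74:NA]
Op 3: add NC@93 -> ring=[16:NB,74:NA,93:NC]
Op 4: route key 51: smallest pos >= 51 is 74 -> NA
Op 5: route key 32: smallest pos >= 32 is 74 -> NA
Op 6: add ND@35 -> ring=[16:NB,35:ND,74:NA,93:NC]
Op 7: add NE@43 -> ring=[16:NB,35:ND,43:NE,74:NA,93:NC]
Op 8: add NF@29 -> ring=[16:NB,29:NF,35:ND,43:NE,74:NA,93:NC]
Op 9: route key 95: none >= 95, wrap to smallest pos 16 -> NB
Op 10: add NG@33 -> ring=[16:NB,29:NF,33:NG,35:ND,43:NE,74:NA,93:NC]
Final route key 91: smallest pos >= 91 is 93 -> NC

Answer: NC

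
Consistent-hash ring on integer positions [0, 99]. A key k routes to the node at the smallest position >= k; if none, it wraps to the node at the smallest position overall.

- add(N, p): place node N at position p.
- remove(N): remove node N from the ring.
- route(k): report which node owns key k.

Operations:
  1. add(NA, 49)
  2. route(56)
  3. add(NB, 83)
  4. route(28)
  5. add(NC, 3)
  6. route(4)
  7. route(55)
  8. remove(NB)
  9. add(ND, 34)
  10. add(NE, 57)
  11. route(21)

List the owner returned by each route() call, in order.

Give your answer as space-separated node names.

Answer: NA NA NA NB ND

Derivation:
Op 1: add NA@49 -> ring=[49:NA]
Op 2: route key 56: none >= 56, wrap to smallest pos 49 -> NA
Op 3: add NB@83 -> ring=[49:NA,83:NB]
Op 4: route key 28: smallest pos >= 28 is 49 -> NA
Op 5: add NC@3 -> ring=[3:NC,49:NA,83:NB]
Op 6: route key 4: smallest pos >= 4 is 49 -> NA
Op 7: route key 55: smallest pos >= 55 is 83 -> NB
Op 8: remove NB -> ring=[3:NC,49:NA]
Op 9: add ND@34 -> ring=[3:NC,34:ND,49:NA]
Op 10: add NE@57 -> ring=[3:NC,34:ND,49:NA,57:NE]
Op 11: route key 21: smallest pos >= 21 is 34 -> ND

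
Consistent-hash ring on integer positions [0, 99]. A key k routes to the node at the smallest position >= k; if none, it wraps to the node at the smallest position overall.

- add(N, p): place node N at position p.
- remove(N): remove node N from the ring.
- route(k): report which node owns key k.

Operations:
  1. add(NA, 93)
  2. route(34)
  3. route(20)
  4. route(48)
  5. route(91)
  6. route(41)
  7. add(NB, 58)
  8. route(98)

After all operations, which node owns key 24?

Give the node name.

Op 1: add NA@93 -> ring=[93:NA]
Op 2: route key 34: smallest pos >= 34 is 93 -> NA
Op 3: route key 20: smallest pos >= 20 is 93 -> NA
Op 4: route key 48: smallest pos >= 48 is 93 -> NA
Op 5: route key 91: smallest pos >= 91 is 93 -> NA
Op 6: route key 41: smallest pos >= 41 is 93 -> NA
Op 7: add NB@58 -> ring=[58:NB,93:NA]
Op 8: route key 98: none >= 98, wrap to smallest pos 58 -> NB
Final route key 24: smallest pos >= 24 is 58 -> NB

Answer: NB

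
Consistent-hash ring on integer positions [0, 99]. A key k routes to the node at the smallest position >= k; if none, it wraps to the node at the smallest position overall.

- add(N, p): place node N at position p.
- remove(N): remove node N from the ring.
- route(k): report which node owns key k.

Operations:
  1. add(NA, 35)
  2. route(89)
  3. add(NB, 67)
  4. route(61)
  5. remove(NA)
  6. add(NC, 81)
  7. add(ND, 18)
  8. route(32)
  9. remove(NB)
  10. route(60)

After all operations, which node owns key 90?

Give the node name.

Answer: ND

Derivation:
Op 1: add NA@35 -> ring=[35:NA]
Op 2: route key 89: none >= 89, wrap to smallest pos 35 -> NA
Op 3: add NB@67 -> ring=[35:NA,67:NB]
Op 4: route key 61: smallest pos >= 61 is 67 -> NB
Op 5: remove NA -> ring=[67:NB]
Op 6: add NC@81 -> ring=[67:NB,81:NC]
Op 7: add ND@18 -> ring=[18:ND,67:NB,81:NC]
Op 8: route key 32: smallest pos >= 32 is 67 -> NB
Op 9: remove NB -> ring=[18:ND,81:NC]
Op 10: route key 60: smallest pos >= 60 is 81 -> NC
Final route key 90: none >= 90, wrap to smallest pos 18 -> ND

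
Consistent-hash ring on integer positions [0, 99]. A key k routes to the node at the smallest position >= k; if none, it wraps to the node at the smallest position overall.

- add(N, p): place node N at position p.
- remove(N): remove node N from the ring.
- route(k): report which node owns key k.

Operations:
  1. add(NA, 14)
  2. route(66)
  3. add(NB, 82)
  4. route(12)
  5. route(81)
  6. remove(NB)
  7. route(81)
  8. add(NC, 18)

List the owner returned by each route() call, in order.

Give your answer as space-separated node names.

Answer: NA NA NB NA

Derivation:
Op 1: add NA@14 -> ring=[14:NA]
Op 2: route key 66: none >= 66, wrap to smallest pos 14 -> NA
Op 3: add NB@82 -> ring=[14:NA,82:NB]
Op 4: route key 12: smallest pos >= 12 is 14 -> NA
Op 5: route key 81: smallest pos >= 81 is 82 -> NB
Op 6: remove NB -> ring=[14:NA]
Op 7: route key 81: none >= 81, wrap to smallest pos 14 -> NA
Op 8: add NC@18 -> ring=[14:NA,18:NC]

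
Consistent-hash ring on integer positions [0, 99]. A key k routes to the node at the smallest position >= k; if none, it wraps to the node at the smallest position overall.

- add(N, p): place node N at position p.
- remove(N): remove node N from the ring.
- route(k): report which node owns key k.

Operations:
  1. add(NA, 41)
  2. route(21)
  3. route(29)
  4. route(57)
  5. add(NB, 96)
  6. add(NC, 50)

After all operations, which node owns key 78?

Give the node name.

Op 1: add NA@41 -> ring=[41:NA]
Op 2: route key 21: smallest pos >= 21 is 41 -> NA
Op 3: route key 29: smallest pos >= 29 is 41 -> NA
Op 4: route key 57: none >= 57, wrap to smallest pos 41 -> NA
Op 5: add NB@96 -> ring=[41:NA,96:NB]
Op 6: add NC@50 -> ring=[41:NA,50:NC,96:NB]
Final route key 78: smallest pos >= 78 is 96 -> NB

Answer: NB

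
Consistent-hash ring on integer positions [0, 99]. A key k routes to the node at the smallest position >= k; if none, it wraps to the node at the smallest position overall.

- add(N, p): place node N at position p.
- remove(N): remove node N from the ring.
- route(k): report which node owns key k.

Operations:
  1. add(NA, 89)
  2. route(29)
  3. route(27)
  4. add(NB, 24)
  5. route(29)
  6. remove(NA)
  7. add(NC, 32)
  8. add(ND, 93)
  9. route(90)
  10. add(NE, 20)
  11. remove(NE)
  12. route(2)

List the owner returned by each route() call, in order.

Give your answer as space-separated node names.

Op 1: add NA@89 -> ring=[89:NA]
Op 2: route key 29: smallest pos >= 29 is 89 -> NA
Op 3: route key 27: smallest pos >= 27 is 89 -> NA
Op 4: add NB@24 -> ring=[24:NB,89:NA]
Op 5: route key 29: smallest pos >= 29 is 89 -> NA
Op 6: remove NA -> ring=[24:NB]
Op 7: add NC@32 -> ring=[24:NB,32:NC]
Op 8: add ND@93 -> ring=[24:NB,32:NC,93:ND]
Op 9: route key 90: smallest pos >= 90 is 93 -> ND
Op 10: add NE@20 -> ring=[20:NE,24:NB,32:NC,93:ND]
Op 11: remove NE -> ring=[24:NB,32:NC,93:ND]
Op 12: route key 2: smallest pos >= 2 is 24 -> NB

Answer: NA NA NA ND NB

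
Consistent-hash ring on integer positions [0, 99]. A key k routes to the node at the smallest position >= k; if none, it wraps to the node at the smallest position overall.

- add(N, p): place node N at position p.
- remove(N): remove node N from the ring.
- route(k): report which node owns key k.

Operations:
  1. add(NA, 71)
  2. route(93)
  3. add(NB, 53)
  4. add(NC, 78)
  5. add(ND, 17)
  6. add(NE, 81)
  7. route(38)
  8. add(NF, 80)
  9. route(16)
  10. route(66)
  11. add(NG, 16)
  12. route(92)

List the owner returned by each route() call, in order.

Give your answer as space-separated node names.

Op 1: add NA@71 -> ring=[71:NA]
Op 2: route key 93: none >= 93, wrap to smallest pos 71 -> NA
Op 3: add NB@53 -> ring=[53:NB,71:NA]
Op 4: add NC@78 -> ring=[53:NB,71:NA,78:NC]
Op 5: add ND@17 -> ring=[17:ND,53:NB,71:NA,78:NC]
Op 6: add NE@81 -> ring=[17:ND,53:NB,71:NA,78:NC,81:NE]
Op 7: route key 38: smallest pos >= 38 is 53 -> NB
Op 8: add NF@80 -> ring=[17:ND,53:NB,71:NA,78:NC,80:NF,81:NE]
Op 9: route key 16: smallest pos >= 16 is 17 -> ND
Op 10: route key 66: smallest pos >= 66 is 71 -> NA
Op 11: add NG@16 -> ring=[16:NG,17:ND,53:NB,71:NA,78:NC,80:NF,81:NE]
Op 12: route key 92: none >= 92, wrap to smallest pos 16 -> NG

Answer: NA NB ND NA NG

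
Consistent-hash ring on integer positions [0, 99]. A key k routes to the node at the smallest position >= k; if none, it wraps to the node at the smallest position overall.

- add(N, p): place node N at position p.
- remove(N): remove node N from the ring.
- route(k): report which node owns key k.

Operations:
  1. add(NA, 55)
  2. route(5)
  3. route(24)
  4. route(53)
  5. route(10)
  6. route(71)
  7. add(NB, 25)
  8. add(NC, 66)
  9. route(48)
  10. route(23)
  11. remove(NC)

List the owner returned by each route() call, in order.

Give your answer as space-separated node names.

Op 1: add NA@55 -> ring=[55:NA]
Op 2: route key 5: smallest pos >= 5 is 55 -> NA
Op 3: route key 24: smallest pos >= 24 is 55 -> NA
Op 4: route key 53: smallest pos >= 53 is 55 -> NA
Op 5: route key 10: smallest pos >= 10 is 55 -> NA
Op 6: route key 71: none >= 71, wrap to smallest pos 55 -> NA
Op 7: add NB@25 -> ring=[25:NB,55:NA]
Op 8: add NC@66 -> ring=[25:NB,55:NA,66:NC]
Op 9: route key 48: smallest pos >= 48 is 55 -> NA
Op 10: route key 23: smallest pos >= 23 is 25 -> NB
Op 11: remove NC -> ring=[25:NB,55:NA]

Answer: NA NA NA NA NA NA NB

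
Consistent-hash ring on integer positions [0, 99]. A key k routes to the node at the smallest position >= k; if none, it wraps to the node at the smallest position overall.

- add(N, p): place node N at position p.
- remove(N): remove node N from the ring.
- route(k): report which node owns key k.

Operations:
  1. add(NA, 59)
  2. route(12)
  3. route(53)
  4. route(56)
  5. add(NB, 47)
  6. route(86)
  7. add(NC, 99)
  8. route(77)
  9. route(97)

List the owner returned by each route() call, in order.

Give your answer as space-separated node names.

Answer: NA NA NA NB NC NC

Derivation:
Op 1: add NA@59 -> ring=[59:NA]
Op 2: route key 12: smallest pos >= 12 is 59 -> NA
Op 3: route key 53: smallest pos >= 53 is 59 -> NA
Op 4: route key 56: smallest pos >= 56 is 59 -> NA
Op 5: add NB@47 -> ring=[47:NB,59:NA]
Op 6: route key 86: none >= 86, wrap to smallest pos 47 -> NB
Op 7: add NC@99 -> ring=[47:NB,59:NA,99:NC]
Op 8: route key 77: smallest pos >= 77 is 99 -> NC
Op 9: route key 97: smallest pos >= 97 is 99 -> NC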